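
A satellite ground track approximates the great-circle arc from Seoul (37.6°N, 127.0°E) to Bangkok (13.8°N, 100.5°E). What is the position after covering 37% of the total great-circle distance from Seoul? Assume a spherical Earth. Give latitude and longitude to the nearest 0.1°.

≈ 29.4°N, 115.8°E

Write both endpoints as unit vectors p₁, p₂ with components (cos φ cos λ, cos φ sin λ, sin φ).
The central angle between the endpoints is δ = arccos(p₁·p₂) ≈ 0.584 rad (33.5°).
Interpolate at f = 0.37 with slerp weights a = sin((1−f)δ)/sin δ ≈ 0.652, b = sin(fδ)/sin δ ≈ 0.389.
p = a·p₁ + b·p₂ ≈ (-0.380, 0.784, 0.491); φ = arcsin(p_z) ≈ 29.39°, λ = atan2(p_y, p_x) ≈ 115.85°.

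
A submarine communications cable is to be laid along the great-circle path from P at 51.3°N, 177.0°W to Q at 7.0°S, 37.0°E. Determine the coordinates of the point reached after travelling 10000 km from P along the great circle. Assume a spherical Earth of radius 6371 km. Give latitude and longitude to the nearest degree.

≈ 27°N, 55°E

Convert each endpoint to a unit vector on the sphere (x = cos φ cos λ, y = cos φ sin λ, z = sin φ).
The central angle between the endpoints is δ = arccos(p₁·p₂) ≈ 2.226 rad (127.6°). The total great-circle distance is δ·R ≈ 2.226 × 6371 ≈ 14184 km, so the target fraction is f = 10000/14184 ≈ 0.705.
Interpolate at f ≈ 0.705 with slerp weights a = sin((1−f)δ)/sin δ ≈ 0.770, b = sin(fδ)/sin δ ≈ 1.261.
p = a·p₁ + b·p₂ ≈ (0.519, 0.728, 0.447); φ = arcsin(p_z) ≈ 26.57°, λ = atan2(p_y, p_x) ≈ 54.52°.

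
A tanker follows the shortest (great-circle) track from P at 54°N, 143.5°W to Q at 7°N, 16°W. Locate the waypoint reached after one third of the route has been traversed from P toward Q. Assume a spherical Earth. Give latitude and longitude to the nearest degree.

≈ 59°N, 78°W

Convert each endpoint to a unit vector on the sphere (x = cos φ cos λ, y = cos φ sin λ, z = sin φ).
The central angle between the endpoints is δ = arccos(p₁·p₂) ≈ 1.830 rad (104.9°).
Interpolate at f = 1/3 with slerp weights a = sin((1−f)δ)/sin δ ≈ 0.972, b = sin(fδ)/sin δ ≈ 0.593.
p = a·p₁ + b·p₂ ≈ (0.106, -0.502, 0.858); φ = arcsin(p_z) ≈ 59.13°, λ = atan2(p_y, p_x) ≈ -78.03°.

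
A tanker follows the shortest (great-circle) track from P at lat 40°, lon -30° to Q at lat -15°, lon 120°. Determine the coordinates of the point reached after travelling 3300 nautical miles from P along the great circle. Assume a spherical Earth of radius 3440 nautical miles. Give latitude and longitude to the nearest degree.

Convert each endpoint to a unit vector on the sphere (x = cos φ cos λ, y = cos φ sin λ, z = sin φ).
The central angle between the endpoints is δ = arccos(p₁·p₂) ≈ 2.510 rad (143.8°). The total great-circle distance is δ·R ≈ 2.510 × 3440 ≈ 8635 nmi, so the target fraction is f = 3300/8635 ≈ 0.382.
Interpolate at f ≈ 0.382 with slerp weights a = sin((1−f)δ)/sin δ ≈ 1.694, b = sin(fδ)/sin δ ≈ 1.387.
p = a·p₁ + b·p₂ ≈ (0.454, 0.512, 0.730); φ = arcsin(p_z) ≈ 46.86°, λ = atan2(p_y, p_x) ≈ 48.43°.

≈ lat 47°, lon 48°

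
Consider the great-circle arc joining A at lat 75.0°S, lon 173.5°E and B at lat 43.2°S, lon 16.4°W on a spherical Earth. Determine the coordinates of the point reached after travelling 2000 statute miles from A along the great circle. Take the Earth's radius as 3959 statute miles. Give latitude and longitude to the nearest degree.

The haversine formula gives a central angle δ ≈ 1.075 rad (61.6°) between the endpoints. The total great-circle distance is δ·R ≈ 1.075 × 3959 ≈ 4258 mi, so the target fraction is f = 2000/4258 ≈ 0.470.
Interpolate at f ≈ 0.470 with slerp weights a = sin((1−f)δ)/sin δ ≈ 0.614, b = sin(fδ)/sin δ ≈ 0.550.
p = a·p₁ + b·p₂ ≈ (0.227, -0.095, -0.969); φ = arcsin(p_z) ≈ -75.75°, λ = atan2(p_y, p_x) ≈ -22.77°.

≈ lat 76°S, lon 23°W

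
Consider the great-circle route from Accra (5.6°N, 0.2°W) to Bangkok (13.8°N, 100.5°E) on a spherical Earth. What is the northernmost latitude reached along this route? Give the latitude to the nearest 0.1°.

The great circle lies in the plane with unit normal n̂ = (p₁ × p₂)/|p₁ × p₂|.
Here n̂_z ≈ +0.961; the vertex latitude is φ_max = arccos|n̂_z| ≈ 16.0°.
Check via Clairaut: cos φ_max = |cos φ₁| · sin C = cos(5.6°)·sin(75.0°) ≈ 0.961, again giving ≈ 16.0°.

≈ 16.0°N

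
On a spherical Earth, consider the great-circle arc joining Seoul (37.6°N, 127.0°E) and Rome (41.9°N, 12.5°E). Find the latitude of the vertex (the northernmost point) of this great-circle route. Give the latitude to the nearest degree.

≈ 57°N

The great circle lies in the plane with unit normal n̂ = (p₁ × p₂)/|p₁ × p₂|.
Here n̂_z ≈ -0.544; the vertex latitude is φ_max = arccos|n̂_z| ≈ 57.1°.
Check via Clairaut: cos φ_max = |cos φ₁| · sin C = cos(37.6°)·sin(43.4°) ≈ 0.544, again giving ≈ 57.1°.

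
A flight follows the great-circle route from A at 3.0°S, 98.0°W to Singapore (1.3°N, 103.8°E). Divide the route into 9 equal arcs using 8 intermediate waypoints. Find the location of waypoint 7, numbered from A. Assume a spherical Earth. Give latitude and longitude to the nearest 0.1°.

≈ 1.7°S, 138.8°E

The haversine formula gives a central angle δ ≈ 2.760 rad (158.2°) between the endpoints.
Interpolate at f = 7/9 with slerp weights a = sin((1−f)δ)/sin δ ≈ 1.547, b = sin(fδ)/sin δ ≈ 2.253.
p = a·p₁ + b·p₂ ≈ (-0.752, 0.658, -0.030); φ = arcsin(p_z) ≈ -1.71°, λ = atan2(p_y, p_x) ≈ 138.82°.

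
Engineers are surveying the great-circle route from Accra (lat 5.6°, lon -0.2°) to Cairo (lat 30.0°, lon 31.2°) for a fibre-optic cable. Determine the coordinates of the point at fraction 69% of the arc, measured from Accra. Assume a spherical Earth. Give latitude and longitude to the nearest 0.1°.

The haversine formula gives a central angle δ ≈ 0.669 rad (38.3°) between the endpoints.
Interpolate at f = 0.69 with slerp weights a = sin((1−f)δ)/sin δ ≈ 0.332, b = sin(fδ)/sin δ ≈ 0.718.
p = a·p₁ + b·p₂ ≈ (0.862, 0.321, 0.391); φ = arcsin(p_z) ≈ 23.05°, λ = atan2(p_y, p_x) ≈ 20.42°.

≈ lat 23.0°, lon 20.4°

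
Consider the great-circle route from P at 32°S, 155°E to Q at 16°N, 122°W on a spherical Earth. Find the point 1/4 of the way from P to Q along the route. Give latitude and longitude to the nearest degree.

The haversine formula gives a central angle δ ≈ 1.618 rad (92.7°) between the endpoints.
Interpolate at f = 1/4 with slerp weights a = sin((1−f)δ)/sin δ ≈ 0.938, b = sin(fδ)/sin δ ≈ 0.394.
p = a·p₁ + b·p₂ ≈ (-0.921, 0.015, -0.388); φ = arcsin(p_z) ≈ -22.85°, λ = atan2(p_y, p_x) ≈ 179.07°.

≈ 23°S, 179°E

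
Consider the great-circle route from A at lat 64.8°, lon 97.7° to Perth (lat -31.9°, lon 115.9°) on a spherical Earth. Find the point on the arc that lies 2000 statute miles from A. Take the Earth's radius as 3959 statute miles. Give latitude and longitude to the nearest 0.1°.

Convert each endpoint to a unit vector on the sphere (x = cos φ cos λ, y = cos φ sin λ, z = sin φ).
The central angle between the endpoints is δ = arccos(p₁·p₂) ≈ 1.706 rad (97.7°). The total great-circle distance is δ·R ≈ 1.706 × 3959 ≈ 6754 mi, so the target fraction is f = 2000/6754 ≈ 0.296.
Interpolate at f ≈ 0.296 with slerp weights a = sin((1−f)δ)/sin δ ≈ 0.941, b = sin(fδ)/sin δ ≈ 0.488.
p = a·p₁ + b·p₂ ≈ (-0.235, 0.770, 0.593); φ = arcsin(p_z) ≈ 36.39°, λ = atan2(p_y, p_x) ≈ 106.96°.

≈ lat 36.4°, lon 107.0°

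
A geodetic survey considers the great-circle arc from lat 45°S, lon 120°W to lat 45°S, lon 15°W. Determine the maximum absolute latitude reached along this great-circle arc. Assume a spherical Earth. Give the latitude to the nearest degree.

The great circle lies in the plane with unit normal n̂ = (p₁ × p₂)/|p₁ × p₂|.
Here n̂_z ≈ +0.520; the vertex latitude is φ_max = arccos|n̂_z| ≈ 58.7°.
Check via Clairaut: cos φ_max = |cos φ₁| · sin C = cos(45.0°)·sin(132.7°) ≈ 0.520, again giving ≈ 58.7°.

≈ 59°S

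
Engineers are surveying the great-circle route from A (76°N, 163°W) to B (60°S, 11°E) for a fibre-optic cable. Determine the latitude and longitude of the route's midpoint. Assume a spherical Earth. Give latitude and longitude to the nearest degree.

≈ (22°N, 5°E)

Write both endpoints as unit vectors p₁, p₂ with components (cos φ cos λ, cos φ sin λ, sin φ).
The central angle between the endpoints is δ = arccos(p₁·p₂) ≈ 2.860 rad (163.9°).
Interpolate at f = 1/2 with slerp weights a = sin((1−f)δ)/sin δ ≈ 3.562, b = sin(fδ)/sin δ ≈ 3.562.
p = a·p₁ + b·p₂ ≈ (0.924, 0.088, 0.371); φ = arcsin(p_z) ≈ 21.80°, λ = atan2(p_y, p_x) ≈ 5.43°.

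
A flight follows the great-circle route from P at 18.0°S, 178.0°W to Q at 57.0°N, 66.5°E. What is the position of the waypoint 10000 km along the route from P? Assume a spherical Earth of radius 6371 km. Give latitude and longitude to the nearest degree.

≈ 52°N, 117°E

From cos δ = sin φ₁ sin φ₂ + cos φ₁ cos φ₂ cos Δλ, the central angle is δ ≈ 2.074 rad (118.8°). The total great-circle distance is δ·R ≈ 2.074 × 6371 ≈ 13213 km, so the target fraction is f = 10000/13213 ≈ 0.757.
Interpolate at f ≈ 0.757 with slerp weights a = sin((1−f)δ)/sin δ ≈ 0.552, b = sin(fδ)/sin δ ≈ 1.141.
p = a·p₁ + b·p₂ ≈ (-0.276, 0.552, 0.787); φ = arcsin(p_z) ≈ 51.89°, λ = atan2(p_y, p_x) ≈ 116.60°.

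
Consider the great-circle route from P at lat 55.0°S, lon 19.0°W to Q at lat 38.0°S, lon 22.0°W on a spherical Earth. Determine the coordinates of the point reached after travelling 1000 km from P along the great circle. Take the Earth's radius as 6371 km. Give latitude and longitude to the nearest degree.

Write both endpoints as unit vectors p₁, p₂ with components (cos φ cos λ, cos φ sin λ, sin φ).
The central angle between the endpoints is δ = arccos(p₁·p₂) ≈ 0.299 rad (17.1°). The total great-circle distance is δ·R ≈ 0.299 × 6371 ≈ 1904 km, so the target fraction is f = 1000/1904 ≈ 0.525.
Interpolate at f ≈ 0.525 with slerp weights a = sin((1−f)δ)/sin δ ≈ 0.480, b = sin(fδ)/sin δ ≈ 0.531.
p = a·p₁ + b·p₂ ≈ (0.648, -0.246, -0.720); φ = arcsin(p_z) ≈ -46.08°, λ = atan2(p_y, p_x) ≈ -20.81°.

≈ lat 46°S, lon 21°W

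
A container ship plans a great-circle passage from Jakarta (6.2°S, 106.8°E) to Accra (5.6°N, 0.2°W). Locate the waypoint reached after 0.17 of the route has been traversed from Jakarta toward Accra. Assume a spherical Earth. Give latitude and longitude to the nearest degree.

≈ 5°S, 89°E

Convert each endpoint to a unit vector on the sphere (x = cos φ cos λ, y = cos φ sin λ, z = sin φ).
The central angle between the endpoints is δ = arccos(p₁·p₂) ≈ 1.875 rad (107.4°).
Interpolate at f = 0.17 with slerp weights a = sin((1−f)δ)/sin δ ≈ 1.048, b = sin(fδ)/sin δ ≈ 0.329.
p = a·p₁ + b·p₂ ≈ (0.026, 0.996, -0.081); φ = arcsin(p_z) ≈ -4.65°, λ = atan2(p_y, p_x) ≈ 88.52°.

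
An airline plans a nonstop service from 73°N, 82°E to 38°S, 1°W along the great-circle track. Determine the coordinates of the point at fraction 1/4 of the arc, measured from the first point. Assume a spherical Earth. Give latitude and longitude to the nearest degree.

≈ 50°N, 32°E

Convert each endpoint to a unit vector on the sphere (x = cos φ cos λ, y = cos φ sin λ, z = sin φ).
The central angle between the endpoints is δ = arccos(p₁·p₂) ≈ 2.166 rad (124.1°).
Interpolate at f = 1/4 with slerp weights a = sin((1−f)δ)/sin δ ≈ 1.206, b = sin(fδ)/sin δ ≈ 0.622.
p = a·p₁ + b·p₂ ≈ (0.540, 0.341, 0.770); φ = arcsin(p_z) ≈ 50.36°, λ = atan2(p_y, p_x) ≈ 32.26°.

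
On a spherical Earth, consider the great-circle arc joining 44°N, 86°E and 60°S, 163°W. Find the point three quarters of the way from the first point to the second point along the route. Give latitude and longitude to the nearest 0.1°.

Write both endpoints as unit vectors p₁, p₂ with components (cos φ cos λ, cos φ sin λ, sin φ).
The central angle between the endpoints is δ = arccos(p₁·p₂) ≈ 2.390 rad (136.9°).
Interpolate at f = 3/4 with slerp weights a = sin((1−f)δ)/sin δ ≈ 0.824, b = sin(fδ)/sin δ ≈ 1.428.
p = a·p₁ + b·p₂ ≈ (-0.642, 0.382, -0.665); φ = arcsin(p_z) ≈ -41.67°, λ = atan2(p_y, p_x) ≈ 149.22°.

≈ 41.7°S, 149.2°E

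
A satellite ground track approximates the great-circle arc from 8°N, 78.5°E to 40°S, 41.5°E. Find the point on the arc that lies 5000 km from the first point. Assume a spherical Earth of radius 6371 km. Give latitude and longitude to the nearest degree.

Convert each endpoint to a unit vector on the sphere (x = cos φ cos λ, y = cos φ sin λ, z = sin φ).
The central angle between the endpoints is δ = arccos(p₁·p₂) ≈ 1.028 rad (58.9°). The total great-circle distance is δ·R ≈ 1.028 × 6371 ≈ 6551 km, so the target fraction is f = 5000/6551 ≈ 0.763.
Interpolate at f ≈ 0.763 with slerp weights a = sin((1−f)δ)/sin δ ≈ 0.281, b = sin(fδ)/sin δ ≈ 0.825.
p = a·p₁ + b·p₂ ≈ (0.529, 0.692, -0.491); φ = arcsin(p_z) ≈ -29.42°, λ = atan2(p_y, p_x) ≈ 52.60°.

≈ 29°S, 53°E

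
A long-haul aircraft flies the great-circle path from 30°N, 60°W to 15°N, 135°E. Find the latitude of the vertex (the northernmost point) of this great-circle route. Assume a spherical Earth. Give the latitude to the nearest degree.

≈ 73°N

The great circle lies in the plane with unit normal n̂ = (p₁ × p₂)/|p₁ × p₂|.
Here n̂_z ≈ -0.295; the vertex latitude is φ_max = arccos|n̂_z| ≈ 72.9°.
Check via Clairaut: cos φ_max = |cos φ₁| · sin C = cos(30.0°)·sin(19.9°) ≈ 0.295, again giving ≈ 72.9°.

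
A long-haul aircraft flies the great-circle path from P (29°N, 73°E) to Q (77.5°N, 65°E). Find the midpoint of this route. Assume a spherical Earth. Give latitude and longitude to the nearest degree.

The haversine formula gives a central angle δ ≈ 0.849 rad (48.6°) between the endpoints.
Interpolate at f = 1/2 with slerp weights a = sin((1−f)δ)/sin δ ≈ 0.549, b = sin(fδ)/sin δ ≈ 0.549.
p = a·p₁ + b·p₂ ≈ (0.190, 0.567, 0.802); φ = arcsin(p_z) ≈ 53.29°, λ = atan2(p_y, p_x) ≈ 71.42°.

≈ (53°N, 71°E)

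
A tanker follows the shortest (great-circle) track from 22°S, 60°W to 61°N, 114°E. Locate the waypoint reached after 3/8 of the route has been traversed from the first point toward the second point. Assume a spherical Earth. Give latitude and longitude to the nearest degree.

Convert each endpoint to a unit vector on the sphere (x = cos φ cos λ, y = cos φ sin λ, z = sin φ).
The central angle between the endpoints is δ = arccos(p₁·p₂) ≈ 2.457 rad (140.8°).
Interpolate at f = 3/8 with slerp weights a = sin((1−f)δ)/sin δ ≈ 1.580, b = sin(fδ)/sin δ ≈ 1.259.
p = a·p₁ + b·p₂ ≈ (0.484, -0.711, 0.510); φ = arcsin(p_z) ≈ 30.63°, λ = atan2(p_y, p_x) ≈ -55.75°.

≈ 31°N, 56°W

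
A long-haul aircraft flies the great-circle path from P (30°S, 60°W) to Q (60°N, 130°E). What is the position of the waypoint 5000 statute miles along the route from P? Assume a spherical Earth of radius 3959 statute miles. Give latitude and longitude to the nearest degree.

≈ (41°N, 72°W)

Convert each endpoint to a unit vector on the sphere (x = cos φ cos λ, y = cos φ sin λ, z = sin φ).
The central angle between the endpoints is δ = arccos(p₁·p₂) ≈ 2.605 rad (149.3°). The total great-circle distance is δ·R ≈ 2.605 × 3959 ≈ 10313 mi, so the target fraction is f = 5000/10313 ≈ 0.485.
Interpolate at f ≈ 0.485 with slerp weights a = sin((1−f)δ)/sin δ ≈ 1.905, b = sin(fδ)/sin δ ≈ 1.864.
p = a·p₁ + b·p₂ ≈ (0.226, -0.715, 0.662); φ = arcsin(p_z) ≈ 41.44°, λ = atan2(p_y, p_x) ≈ -72.47°.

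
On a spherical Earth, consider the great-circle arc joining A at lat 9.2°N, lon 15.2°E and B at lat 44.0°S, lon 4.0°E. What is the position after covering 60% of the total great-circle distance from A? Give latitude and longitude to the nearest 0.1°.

Write both endpoints as unit vectors p₁, p₂ with components (cos φ cos λ, cos φ sin λ, sin φ).
The central angle between the endpoints is δ = arccos(p₁·p₂) ≈ 0.945 rad (54.2°).
Interpolate at f = 0.60 with slerp weights a = sin((1−f)δ)/sin δ ≈ 0.455, b = sin(fδ)/sin δ ≈ 0.663.
p = a·p₁ + b·p₂ ≈ (0.909, 0.151, -0.388); φ = arcsin(p_z) ≈ -22.80°, λ = atan2(p_y, p_x) ≈ 9.44°.

≈ lat 22.8°S, lon 9.4°E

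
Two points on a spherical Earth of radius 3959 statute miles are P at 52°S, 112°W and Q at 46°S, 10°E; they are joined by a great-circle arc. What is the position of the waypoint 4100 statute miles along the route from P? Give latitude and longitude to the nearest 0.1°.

≈ 54.6°S, 0.3°W

Write both endpoints as unit vectors p₁, p₂ with components (cos φ cos λ, cos φ sin λ, sin φ).
The central angle between the endpoints is δ = arccos(p₁·p₂) ≈ 1.224 rad (70.1°). The total great-circle distance is δ·R ≈ 1.224 × 3959 ≈ 4844 mi, so the target fraction is f = 4100/4844 ≈ 0.846.
Interpolate at f ≈ 0.846 with slerp weights a = sin((1−f)δ)/sin δ ≈ 0.199, b = sin(fδ)/sin δ ≈ 0.915.
p = a·p₁ + b·p₂ ≈ (0.580, -0.003, -0.815); φ = arcsin(p_z) ≈ -54.55°, λ = atan2(p_y, p_x) ≈ -0.31°.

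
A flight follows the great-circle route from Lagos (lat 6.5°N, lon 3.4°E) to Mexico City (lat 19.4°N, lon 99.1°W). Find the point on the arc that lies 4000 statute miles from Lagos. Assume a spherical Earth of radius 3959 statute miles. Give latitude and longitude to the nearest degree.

The haversine formula gives a central angle δ ≈ 1.737 rad (99.5°) between the endpoints. The total great-circle distance is δ·R ≈ 1.737 × 3959 ≈ 6876 mi, so the target fraction is f = 4000/6876 ≈ 0.582.
Interpolate at f ≈ 0.582 with slerp weights a = sin((1−f)δ)/sin δ ≈ 0.673, b = sin(fδ)/sin δ ≈ 0.859.
p = a·p₁ + b·p₂ ≈ (0.540, -0.760, 0.362); φ = arcsin(p_z) ≈ 21.19°, λ = atan2(p_y, p_x) ≈ -54.62°.

≈ lat 21°N, lon 55°W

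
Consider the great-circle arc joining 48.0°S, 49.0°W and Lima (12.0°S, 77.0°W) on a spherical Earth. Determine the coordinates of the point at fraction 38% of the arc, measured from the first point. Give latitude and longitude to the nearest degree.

The haversine formula gives a central angle δ ≈ 0.749 rad (42.9°) between the endpoints.
Interpolate at f = 0.38 with slerp weights a = sin((1−f)δ)/sin δ ≈ 0.658, b = sin(fδ)/sin δ ≈ 0.412.
p = a·p₁ + b·p₂ ≈ (0.379, -0.725, -0.575); φ = arcsin(p_z) ≈ -35.07°, λ = atan2(p_y, p_x) ≈ -62.38°.

≈ 35°S, 62°W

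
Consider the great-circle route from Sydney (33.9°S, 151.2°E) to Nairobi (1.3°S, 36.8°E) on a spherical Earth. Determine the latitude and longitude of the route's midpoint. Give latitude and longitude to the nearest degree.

Convert each endpoint to a unit vector on the sphere (x = cos φ cos λ, y = cos φ sin λ, z = sin φ).
The central angle between the endpoints is δ = arccos(p₁·p₂) ≈ 1.907 rad (109.3°).
Interpolate at f = 1/2 with slerp weights a = sin((1−f)δ)/sin δ ≈ 0.864, b = sin(fδ)/sin δ ≈ 0.864.
p = a·p₁ + b·p₂ ≈ (0.063, 0.863, -0.501); φ = arcsin(p_z) ≈ -30.10°, λ = atan2(p_y, p_x) ≈ 85.81°.

≈ 30°S, 86°E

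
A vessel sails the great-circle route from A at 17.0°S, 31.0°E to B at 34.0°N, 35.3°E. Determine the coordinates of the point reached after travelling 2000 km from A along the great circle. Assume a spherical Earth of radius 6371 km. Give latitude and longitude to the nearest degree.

The haversine formula gives a central angle δ ≈ 0.893 rad (51.2°) between the endpoints. The total great-circle distance is δ·R ≈ 0.893 × 6371 ≈ 5689 km, so the target fraction is f = 2000/5689 ≈ 0.352.
Interpolate at f ≈ 0.352 with slerp weights a = sin((1−f)δ)/sin δ ≈ 0.703, b = sin(fδ)/sin δ ≈ 0.396.
p = a·p₁ + b·p₂ ≈ (0.844, 0.536, 0.016); φ = arcsin(p_z) ≈ 0.93°, λ = atan2(p_y, p_x) ≈ 32.41°.

≈ 1°N, 32°E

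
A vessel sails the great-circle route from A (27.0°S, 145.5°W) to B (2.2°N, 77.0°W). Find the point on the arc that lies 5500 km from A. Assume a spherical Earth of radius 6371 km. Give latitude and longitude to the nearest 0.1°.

≈ (8.8°S, 96.8°W)

Convert each endpoint to a unit vector on the sphere (x = cos φ cos λ, y = cos φ sin λ, z = sin φ).
The central angle between the endpoints is δ = arccos(p₁·p₂) ≈ 1.257 rad (72.0°). The total great-circle distance is δ·R ≈ 1.257 × 6371 ≈ 8007 km, so the target fraction is f = 5500/8007 ≈ 0.687.
Interpolate at f ≈ 0.687 with slerp weights a = sin((1−f)δ)/sin δ ≈ 0.403, b = sin(fδ)/sin δ ≈ 0.799.
p = a·p₁ + b·p₂ ≈ (-0.116, -0.981, -0.152); φ = arcsin(p_z) ≈ -8.76°, λ = atan2(p_y, p_x) ≈ -96.76°.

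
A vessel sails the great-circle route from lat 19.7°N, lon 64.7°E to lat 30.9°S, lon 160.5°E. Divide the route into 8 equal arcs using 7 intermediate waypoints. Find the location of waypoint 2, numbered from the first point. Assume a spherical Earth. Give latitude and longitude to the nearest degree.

≈ lat 6°N, lon 88°E

Convert each endpoint to a unit vector on the sphere (x = cos φ cos λ, y = cos φ sin λ, z = sin φ).
The central angle between the endpoints is δ = arccos(p₁·p₂) ≈ 1.828 rad (104.8°).
Interpolate at f = 2/8 with slerp weights a = sin((1−f)δ)/sin δ ≈ 1.014, b = sin(fδ)/sin δ ≈ 0.456.
p = a·p₁ + b·p₂ ≈ (0.039, 0.993, 0.107); φ = arcsin(p_z) ≈ 6.16°, λ = atan2(p_y, p_x) ≈ 87.77°.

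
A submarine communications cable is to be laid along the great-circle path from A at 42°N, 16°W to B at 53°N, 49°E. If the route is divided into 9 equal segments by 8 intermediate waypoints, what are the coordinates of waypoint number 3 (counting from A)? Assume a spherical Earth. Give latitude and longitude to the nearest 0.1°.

≈ 49.7°N, 1.9°E

Convert each endpoint to a unit vector on the sphere (x = cos φ cos λ, y = cos φ sin λ, z = sin φ).
The central angle between the endpoints is δ = arccos(p₁·p₂) ≈ 0.762 rad (43.7°).
Interpolate at f = 3/9 with slerp weights a = sin((1−f)δ)/sin δ ≈ 0.705, b = sin(fδ)/sin δ ≈ 0.364.
p = a·p₁ + b·p₂ ≈ (0.647, 0.021, 0.762); φ = arcsin(p_z) ≈ 49.66°, λ = atan2(p_y, p_x) ≈ 1.86°.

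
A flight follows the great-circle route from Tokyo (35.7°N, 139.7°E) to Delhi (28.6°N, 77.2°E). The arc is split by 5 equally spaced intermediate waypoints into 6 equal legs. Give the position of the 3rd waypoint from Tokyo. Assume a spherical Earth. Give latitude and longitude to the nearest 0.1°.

Convert each endpoint to a unit vector on the sphere (x = cos φ cos λ, y = cos φ sin λ, z = sin φ).
The central angle between the endpoints is δ = arccos(p₁·p₂) ≈ 0.917 rad (52.5°).
Interpolate at f = 3/6 with slerp weights a = sin((1−f)δ)/sin δ ≈ 0.558, b = sin(fδ)/sin δ ≈ 0.558.
p = a·p₁ + b·p₂ ≈ (-0.237, 0.770, 0.592); φ = arcsin(p_z) ≈ 36.31°, λ = atan2(p_y, p_x) ≈ 107.09°.

≈ (36.3°N, 107.1°E)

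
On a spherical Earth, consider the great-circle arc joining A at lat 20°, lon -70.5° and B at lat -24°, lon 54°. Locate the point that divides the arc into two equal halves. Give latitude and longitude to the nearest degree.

≈ lat -4°, lon -10°

Write both endpoints as unit vectors p₁, p₂ with components (cos φ cos λ, cos φ sin λ, sin φ).
The central angle between the endpoints is δ = arccos(p₁·p₂) ≈ 2.246 rad (128.7°).
Interpolate at f = 1/2 with slerp weights a = sin((1−f)δ)/sin δ ≈ 1.155, b = sin(fδ)/sin δ ≈ 1.155.
p = a·p₁ + b·p₂ ≈ (0.983, -0.169, -0.075); φ = arcsin(p_z) ≈ -4.29°, λ = atan2(p_y, p_x) ≈ -9.79°.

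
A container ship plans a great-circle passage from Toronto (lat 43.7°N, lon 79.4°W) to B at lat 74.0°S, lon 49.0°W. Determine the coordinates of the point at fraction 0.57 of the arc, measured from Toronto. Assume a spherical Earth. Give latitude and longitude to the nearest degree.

≈ lat 24°S, lon 70°W

The haversine formula gives a central angle δ ≈ 2.085 rad (119.5°) between the endpoints.
Interpolate at f = 0.57 with slerp weights a = sin((1−f)δ)/sin δ ≈ 0.898, b = sin(fδ)/sin δ ≈ 1.066.
p = a·p₁ + b·p₂ ≈ (0.312, -0.860, -0.405); φ = arcsin(p_z) ≈ -23.86°, λ = atan2(p_y, p_x) ≈ -70.04°.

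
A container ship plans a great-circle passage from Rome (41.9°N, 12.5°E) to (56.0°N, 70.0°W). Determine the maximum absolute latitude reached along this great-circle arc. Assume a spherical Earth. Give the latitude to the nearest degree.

The great circle lies in the plane with unit normal n̂ = (p₁ × p₂)/|p₁ × p₂|.
Here n̂_z ≈ -0.520; the vertex latitude is φ_max = arccos|n̂_z| ≈ 58.7°.
Check via Clairaut: cos φ_max = |cos φ₁| · sin C = cos(41.9°)·sin(44.3°) ≈ 0.520, again giving ≈ 58.7°.

≈ 59°N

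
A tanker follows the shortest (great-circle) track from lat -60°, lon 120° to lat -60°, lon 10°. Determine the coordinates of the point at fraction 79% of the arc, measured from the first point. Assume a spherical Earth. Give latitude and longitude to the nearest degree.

Convert each endpoint to a unit vector on the sphere (x = cos φ cos λ, y = cos φ sin λ, z = sin φ).
The central angle between the endpoints is δ = arccos(p₁·p₂) ≈ 0.844 rad (48.4°).
Interpolate at f = 0.79 with slerp weights a = sin((1−f)δ)/sin δ ≈ 0.236, b = sin(fδ)/sin δ ≈ 0.828.
p = a·p₁ + b·p₂ ≈ (0.349, 0.174, -0.921); φ = arcsin(p_z) ≈ -67.07°, λ = atan2(p_y, p_x) ≈ 26.53°.

≈ lat -67°, lon 27°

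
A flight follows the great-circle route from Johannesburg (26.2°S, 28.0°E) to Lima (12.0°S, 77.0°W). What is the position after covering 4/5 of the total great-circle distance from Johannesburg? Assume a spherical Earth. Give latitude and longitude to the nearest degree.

≈ 21°S, 59°W

Convert each endpoint to a unit vector on the sphere (x = cos φ cos λ, y = cos φ sin λ, z = sin φ).
The central angle between the endpoints is δ = arccos(p₁·p₂) ≈ 1.707 rad (97.8°).
Interpolate at f = 4/5 with slerp weights a = sin((1−f)δ)/sin δ ≈ 0.338, b = sin(fδ)/sin δ ≈ 0.988.
p = a·p₁ + b·p₂ ≈ (0.485, -0.799, -0.355); φ = arcsin(p_z) ≈ -20.77°, λ = atan2(p_y, p_x) ≈ -58.75°.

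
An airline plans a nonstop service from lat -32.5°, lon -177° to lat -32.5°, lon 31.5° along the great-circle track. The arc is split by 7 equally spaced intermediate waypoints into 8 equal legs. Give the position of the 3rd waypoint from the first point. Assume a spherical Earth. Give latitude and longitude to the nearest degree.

≈ lat -65°, lon 141°

Convert each endpoint to a unit vector on the sphere (x = cos φ cos λ, y = cos φ sin λ, z = sin φ).
The central angle between the endpoints is δ = arccos(p₁·p₂) ≈ 1.914 rad (109.7°).
Interpolate at f = 3/8 with slerp weights a = sin((1−f)δ)/sin δ ≈ 0.988, b = sin(fδ)/sin δ ≈ 0.698.
p = a·p₁ + b·p₂ ≈ (-0.330, 0.264, -0.906); φ = arcsin(p_z) ≈ -64.99°, λ = atan2(p_y, p_x) ≈ 141.34°.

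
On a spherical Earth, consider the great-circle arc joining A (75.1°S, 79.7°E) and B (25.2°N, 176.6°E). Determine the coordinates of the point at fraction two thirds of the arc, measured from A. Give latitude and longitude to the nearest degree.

≈ (12°S, 166°E)

Write both endpoints as unit vectors p₁, p₂ with components (cos φ cos λ, cos φ sin λ, sin φ).
The central angle between the endpoints is δ = arccos(p₁·p₂) ≈ 2.026 rad (116.1°).
Interpolate at f = 2/3 with slerp weights a = sin((1−f)δ)/sin δ ≈ 0.696, b = sin(fδ)/sin δ ≈ 1.086.
p = a·p₁ + b·p₂ ≈ (-0.949, 0.234, -0.210); φ = arcsin(p_z) ≈ -12.12°, λ = atan2(p_y, p_x) ≈ 166.13°.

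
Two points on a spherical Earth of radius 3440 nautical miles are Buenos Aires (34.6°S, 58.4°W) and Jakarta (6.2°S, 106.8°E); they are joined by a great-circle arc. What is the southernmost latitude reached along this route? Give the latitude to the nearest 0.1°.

≈ 72.2°S

The great circle lies in the plane with unit normal n̂ = (p₁ × p₂)/|p₁ × p₂|.
Here n̂_z ≈ +0.306; the vertex latitude is φ_max = arccos|n̂_z| ≈ 72.2°.
Check via Clairaut: cos φ_max = |cos φ₁| · sin C = cos(34.6°)·sin(158.2°) ≈ 0.306, again giving ≈ 72.2°.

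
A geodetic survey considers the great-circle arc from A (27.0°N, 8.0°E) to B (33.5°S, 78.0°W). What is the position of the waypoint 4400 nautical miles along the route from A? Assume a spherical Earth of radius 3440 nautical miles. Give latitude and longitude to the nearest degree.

From cos δ = sin φ₁ sin φ₂ + cos φ₁ cos φ₂ cos Δλ, the central angle is δ ≈ 1.771 rad (101.5°). The total great-circle distance is δ·R ≈ 1.771 × 3440 ≈ 6092 nmi, so the target fraction is f = 4400/6092 ≈ 0.722.
Interpolate at f ≈ 0.722 with slerp weights a = sin((1−f)δ)/sin δ ≈ 0.482, b = sin(fδ)/sin δ ≈ 0.977.
p = a·p₁ + b·p₂ ≈ (0.595, -0.737, -0.321); φ = arcsin(p_z) ≈ -18.70°, λ = atan2(p_y, p_x) ≈ -51.12°.

≈ (19°S, 51°W)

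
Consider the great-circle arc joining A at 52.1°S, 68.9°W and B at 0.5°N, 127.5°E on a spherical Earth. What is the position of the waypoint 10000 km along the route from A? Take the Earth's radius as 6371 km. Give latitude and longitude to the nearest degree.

≈ 35°S, 137°E

Write both endpoints as unit vectors p₁, p₂ with components (cos φ cos λ, cos φ sin λ, sin φ).
The central angle between the endpoints is δ = arccos(p₁·p₂) ≈ 2.210 rad (126.6°). The total great-circle distance is δ·R ≈ 2.210 × 6371 ≈ 14077 km, so the target fraction is f = 10000/14077 ≈ 0.710.
Interpolate at f ≈ 0.710 with slerp weights a = sin((1−f)δ)/sin δ ≈ 0.744, b = sin(fδ)/sin δ ≈ 1.246.
p = a·p₁ + b·p₂ ≈ (-0.594, 0.562, -0.576); φ = arcsin(p_z) ≈ -35.17°, λ = atan2(p_y, p_x) ≈ 136.58°.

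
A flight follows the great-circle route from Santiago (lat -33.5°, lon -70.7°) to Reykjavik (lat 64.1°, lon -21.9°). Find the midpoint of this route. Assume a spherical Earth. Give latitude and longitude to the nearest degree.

The haversine formula gives a central angle δ ≈ 1.830 rad (104.9°) between the endpoints.
Interpolate at f = 1/2 with slerp weights a = sin((1−f)δ)/sin δ ≈ 0.820, b = sin(fδ)/sin δ ≈ 0.820.
p = a·p₁ + b·p₂ ≈ (0.558, -0.779, 0.285); φ = arcsin(p_z) ≈ 16.56°, λ = atan2(p_y, p_x) ≈ -54.37°.

≈ lat 17°, lon -54°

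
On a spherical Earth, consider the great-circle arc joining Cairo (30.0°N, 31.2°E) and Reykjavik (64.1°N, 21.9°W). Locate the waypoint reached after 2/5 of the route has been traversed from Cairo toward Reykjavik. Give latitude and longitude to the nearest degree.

≈ 46°N, 18°E

Write both endpoints as unit vectors p₁, p₂ with components (cos φ cos λ, cos φ sin λ, sin φ).
The central angle between the endpoints is δ = arccos(p₁·p₂) ≈ 0.827 rad (47.4°).
Interpolate at f = 2/5 with slerp weights a = sin((1−f)δ)/sin δ ≈ 0.647, b = sin(fδ)/sin δ ≈ 0.441.
p = a·p₁ + b·p₂ ≈ (0.658, 0.218, 0.721); φ = arcsin(p_z) ≈ 46.10°, λ = atan2(p_y, p_x) ≈ 18.35°.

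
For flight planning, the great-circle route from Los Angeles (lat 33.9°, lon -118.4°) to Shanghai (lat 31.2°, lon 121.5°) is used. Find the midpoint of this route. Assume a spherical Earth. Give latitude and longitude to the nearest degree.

≈ lat 52°, lon 180°

Convert each endpoint to a unit vector on the sphere (x = cos φ cos λ, y = cos φ sin λ, z = sin φ).
The central angle between the endpoints is δ = arccos(p₁·p₂) ≈ 1.638 rad (93.8°).
Interpolate at f = 1/2 with slerp weights a = sin((1−f)δ)/sin δ ≈ 0.732, b = sin(fδ)/sin δ ≈ 0.732.
p = a·p₁ + b·p₂ ≈ (-0.616, -0.001, 0.788); φ = arcsin(p_z) ≈ 51.96°, λ = atan2(p_y, p_x) ≈ -179.95°.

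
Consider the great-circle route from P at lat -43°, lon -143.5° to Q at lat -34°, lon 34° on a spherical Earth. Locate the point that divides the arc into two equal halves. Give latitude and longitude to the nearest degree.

≈ lat -85°, lon 16°

Write both endpoints as unit vectors p₁, p₂ with components (cos φ cos λ, cos φ sin λ, sin φ).
The central angle between the endpoints is δ = arccos(p₁·p₂) ≈ 1.797 rad (103.0°).
Interpolate at f = 1/2 with slerp weights a = sin((1−f)δ)/sin δ ≈ 0.803, b = sin(fδ)/sin δ ≈ 0.803.
p = a·p₁ + b·p₂ ≈ (0.080, 0.023, -0.997); φ = arcsin(p_z) ≈ -85.24°, λ = atan2(p_y, p_x) ≈ 16.03°.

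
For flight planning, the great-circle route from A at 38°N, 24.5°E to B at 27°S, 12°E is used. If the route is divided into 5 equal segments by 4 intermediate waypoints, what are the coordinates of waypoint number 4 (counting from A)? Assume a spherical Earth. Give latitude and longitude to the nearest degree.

≈ 14°S, 15°E

The haversine formula gives a central angle δ ≈ 1.153 rad (66.0°) between the endpoints.
Interpolate at f = 4/5 with slerp weights a = sin((1−f)δ)/sin δ ≈ 0.250, b = sin(fδ)/sin δ ≈ 0.872.
p = a·p₁ + b·p₂ ≈ (0.939, 0.243, -0.242); φ = arcsin(p_z) ≈ -14.00°, λ = atan2(p_y, p_x) ≈ 14.52°.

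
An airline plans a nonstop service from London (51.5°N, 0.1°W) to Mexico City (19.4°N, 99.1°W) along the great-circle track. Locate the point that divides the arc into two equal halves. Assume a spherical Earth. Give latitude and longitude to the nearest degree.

≈ (47°N, 63°W)

Convert each endpoint to a unit vector on the sphere (x = cos φ cos λ, y = cos φ sin λ, z = sin φ).
The central angle between the endpoints is δ = arccos(p₁·p₂) ≈ 1.402 rad (80.3°).
Interpolate at f = 1/2 with slerp weights a = sin((1−f)δ)/sin δ ≈ 0.654, b = sin(fδ)/sin δ ≈ 0.654.
p = a·p₁ + b·p₂ ≈ (0.310, -0.610, 0.729); φ = arcsin(p_z) ≈ 46.83°, λ = atan2(p_y, p_x) ≈ -63.09°.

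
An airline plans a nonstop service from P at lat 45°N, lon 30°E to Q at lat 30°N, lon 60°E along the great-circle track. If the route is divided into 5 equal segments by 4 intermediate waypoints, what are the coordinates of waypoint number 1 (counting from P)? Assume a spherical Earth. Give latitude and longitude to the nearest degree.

≈ lat 43°N, lon 37°E

From cos δ = sin φ₁ sin φ₂ + cos φ₁ cos φ₂ cos Δλ, the central angle is δ ≈ 0.487 rad (27.9°).
Interpolate at f = 1/5 with slerp weights a = sin((1−f)δ)/sin δ ≈ 0.812, b = sin(fδ)/sin δ ≈ 0.208.
p = a·p₁ + b·p₂ ≈ (0.587, 0.443, 0.678); φ = arcsin(p_z) ≈ 42.67°, λ = atan2(p_y, p_x) ≈ 37.03°.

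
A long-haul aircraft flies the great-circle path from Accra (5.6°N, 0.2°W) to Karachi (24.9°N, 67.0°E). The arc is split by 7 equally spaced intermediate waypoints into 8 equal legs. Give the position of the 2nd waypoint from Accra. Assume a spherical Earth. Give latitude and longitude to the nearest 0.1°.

≈ (12.3°N, 15.3°E)

From cos δ = sin φ₁ sin φ₂ + cos φ₁ cos φ₂ cos Δλ, the central angle is δ ≈ 1.169 rad (67.0°).
Interpolate at f = 2/8 with slerp weights a = sin((1−f)δ)/sin δ ≈ 0.835, b = sin(fδ)/sin δ ≈ 0.313.
p = a·p₁ + b·p₂ ≈ (0.942, 0.258, 0.213); φ = arcsin(p_z) ≈ 12.32°, λ = atan2(p_y, p_x) ≈ 15.34°.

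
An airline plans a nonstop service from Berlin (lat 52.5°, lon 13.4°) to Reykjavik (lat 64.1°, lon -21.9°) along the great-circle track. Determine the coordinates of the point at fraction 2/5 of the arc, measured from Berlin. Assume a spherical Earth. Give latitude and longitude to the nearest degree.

Convert each endpoint to a unit vector on the sphere (x = cos φ cos λ, y = cos φ sin λ, z = sin φ).
The central angle between the endpoints is δ = arccos(p₁·p₂) ≈ 0.375 rad (21.5°).
Interpolate at f = 2/5 with slerp weights a = sin((1−f)δ)/sin δ ≈ 0.609, b = sin(fδ)/sin δ ≈ 0.408.
p = a·p₁ + b·p₂ ≈ (0.526, 0.019, 0.850); φ = arcsin(p_z) ≈ 58.24°, λ = atan2(p_y, p_x) ≈ 2.12°.

≈ lat 58°, lon 2°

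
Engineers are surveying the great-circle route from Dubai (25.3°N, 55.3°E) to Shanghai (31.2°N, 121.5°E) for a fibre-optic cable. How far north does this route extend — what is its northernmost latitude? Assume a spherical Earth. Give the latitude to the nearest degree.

The great circle lies in the plane with unit normal n̂ = (p₁ × p₂)/|p₁ × p₂|.
Here n̂_z ≈ +0.837; the vertex latitude is φ_max = arccos|n̂_z| ≈ 33.2°.
Check via Clairaut: cos φ_max = |cos φ₁| · sin C = cos(25.3°)·sin(67.7°) ≈ 0.837, again giving ≈ 33.2°.

≈ 33°N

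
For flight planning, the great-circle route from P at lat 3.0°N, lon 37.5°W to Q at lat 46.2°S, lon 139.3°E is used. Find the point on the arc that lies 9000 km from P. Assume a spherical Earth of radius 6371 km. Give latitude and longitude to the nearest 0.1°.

≈ lat 77.5°S, lon 22.6°W

Write both endpoints as unit vectors p₁, p₂ with components (cos φ cos λ, cos φ sin λ, sin φ).
The central angle between the endpoints is δ = arccos(p₁·p₂) ≈ 2.386 rad (136.7°). The total great-circle distance is δ·R ≈ 2.386 × 6371 ≈ 15201 km, so the target fraction is f = 9000/15201 ≈ 0.592.
Interpolate at f ≈ 0.592 with slerp weights a = sin((1−f)δ)/sin δ ≈ 1.206, b = sin(fδ)/sin δ ≈ 1.440.
p = a·p₁ + b·p₂ ≈ (0.200, -0.083, -0.976); φ = arcsin(p_z) ≈ -77.52°, λ = atan2(p_y, p_x) ≈ -22.58°.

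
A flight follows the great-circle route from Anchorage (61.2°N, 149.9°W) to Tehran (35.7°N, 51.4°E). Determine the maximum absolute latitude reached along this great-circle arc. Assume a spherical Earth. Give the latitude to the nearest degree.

≈ 82°N

The great circle lies in the plane with unit normal n̂ = (p₁ × p₂)/|p₁ × p₂|.
Here n̂_z ≈ -0.144; the vertex latitude is φ_max = arccos|n̂_z| ≈ 81.7°.
Check via Clairaut: cos φ_max = |cos φ₁| · sin C = cos(61.2°)·sin(17.4°) ≈ 0.144, again giving ≈ 81.7°.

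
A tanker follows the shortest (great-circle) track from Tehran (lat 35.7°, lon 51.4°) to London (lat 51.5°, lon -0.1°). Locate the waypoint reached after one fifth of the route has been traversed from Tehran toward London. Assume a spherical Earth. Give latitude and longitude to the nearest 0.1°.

≈ lat 40.5°, lon 43.4°

The haversine formula gives a central angle δ ≈ 0.690 rad (39.5°) between the endpoints.
Interpolate at f = 1/5 with slerp weights a = sin((1−f)δ)/sin δ ≈ 0.824, b = sin(fδ)/sin δ ≈ 0.216.
p = a·p₁ + b·p₂ ≈ (0.552, 0.523, 0.650); φ = arcsin(p_z) ≈ 40.53°, λ = atan2(p_y, p_x) ≈ 43.44°.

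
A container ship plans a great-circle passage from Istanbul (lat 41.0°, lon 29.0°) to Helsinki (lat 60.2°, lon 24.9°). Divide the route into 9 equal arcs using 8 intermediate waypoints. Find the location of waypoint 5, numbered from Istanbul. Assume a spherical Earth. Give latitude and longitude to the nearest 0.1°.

Convert each endpoint to a unit vector on the sphere (x = cos φ cos λ, y = cos φ sin λ, z = sin φ).
The central angle between the endpoints is δ = arccos(p₁·p₂) ≈ 0.338 rad (19.4°).
Interpolate at f = 5/9 with slerp weights a = sin((1−f)δ)/sin δ ≈ 0.451, b = sin(fδ)/sin δ ≈ 0.563.
p = a·p₁ + b·p₂ ≈ (0.552, 0.283, 0.785); φ = arcsin(p_z) ≈ 51.68°, λ = atan2(p_y, p_x) ≈ 27.15°.

≈ lat 51.7°, lon 27.2°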